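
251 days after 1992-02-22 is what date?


Start: 1992-02-22, add 251 days
February 1992 has 29 days: 29 - 22 = 7 days to February 29 -> 244 left
March 1992 has 31 days -> 213 left
April 1992 has 30 days -> 183 left
May 1992 has 31 days -> 152 left
June 1992 has 30 days -> 122 left
July 1992 has 31 days -> 91 left
August 1992 has 31 days -> 60 left
September 1992 has 30 days -> 30 left
October 1992: 30 <= 31 -> lands on October 30

Result: 1992-10-30


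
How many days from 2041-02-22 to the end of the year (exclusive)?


Day of year: 53 of 365
Remaining = 365 - 53

312 days


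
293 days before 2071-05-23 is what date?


Start: 2071-05-23, subtract 293 days
Back 23 days from May 23 reaches April 30, 2071 -> 270 left
April 2071 has 30 days -> back to March 31, 2071 -> 240 left
March 2071 has 31 days -> back to February 28, 2071 -> 209 left
February 2071 has 28 days -> back to January 31, 2071 -> 181 left
January 2071 has 31 days -> back to December 31, 2070 -> 150 left
December 2070 has 31 days -> back to November 30, 2070 -> 119 left
November 2070 has 30 days -> back to October 31, 2070 -> 89 left
October 2070 has 31 days -> back to September 30, 2070 -> 58 left
September 2070 has 30 days -> back to August 31, 2070 -> 28 left
August 2070: 31 - 28 = 3 -> lands on August 3

Result: 2070-08-03


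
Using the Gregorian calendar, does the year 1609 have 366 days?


Gregorian leap year rule: divisible by 4, but not by 100, unless also by 400.
1609 is not divisible by 4 -> not a leap year

No


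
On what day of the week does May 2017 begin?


Target: May 1, 2017
Anchor: Jan 1, 2017. With p = 2017 - 1 = 2016: (p + p//4 - p//100 + p//400) mod 7 = (2016 + 504 - 20 + 5) mod 7 = 2505 mod 7 = 6 -> Sunday (Mon=0 ... Sun=6)
Days before May (Jan-Apr): 120 days
Weekday index = (6 + 120) mod 7 = 0

Monday


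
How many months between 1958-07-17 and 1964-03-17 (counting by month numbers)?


From July 1958 to March 1964
6 years * 12 = 72 months, minus 4 months = 68

68 months


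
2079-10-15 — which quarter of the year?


Month: October (month 10)
Q1: Jan-Mar, Q2: Apr-Jun, Q3: Jul-Sep, Q4: Oct-Dec

Q4


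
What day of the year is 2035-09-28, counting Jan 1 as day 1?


Date: September 28, 2035
Days in months 1 through 8: 243
Plus 28 days in September

Day of year: 271


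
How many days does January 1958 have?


January 1958

31 days


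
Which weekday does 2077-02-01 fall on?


Date: February 1, 2077
Anchor: Jan 1, 2077. With p = 2077 - 1 = 2076: (p + p//4 - p//100 + p//400) mod 7 = (2076 + 519 - 20 + 5) mod 7 = 2580 mod 7 = 4 -> Friday (Mon=0 ... Sun=6)
Days before February (Jan): 31; offset = 31 + 1 - 1 = 31
Weekday index = (4 + 31) mod 7 = 0

Day of the week: Monday


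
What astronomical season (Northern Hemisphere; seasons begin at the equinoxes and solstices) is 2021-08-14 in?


Date: August 14
Astronomical Summer (approx.; exact equinox/solstice day varies by year): June 21 to September 21
August 14 falls within the Summer window

Summer


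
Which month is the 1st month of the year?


Month 1 of 12

January


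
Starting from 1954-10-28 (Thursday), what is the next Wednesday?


Current: Thursday
Target: Wednesday
Days ahead: 6

Next Wednesday: 1954-11-03


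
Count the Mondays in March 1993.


March 1993 has 31 days
Anchor: Jan 1, 1993. With p = 1993 - 1 = 1992: (p + p//4 - p//100 + p//400) mod 7 = (1992 + 498 - 19 + 4) mod 7 = 2475 mod 7 = 4 -> Friday (Mon=0 ... Sun=6)
Days before March (Jan-Feb): 59; March 1 index = (4 + 59) mod 7 = 0 -> Monday
First Monday is March 1
Mondays: 1, 8, 15, 22, 29

5 Mondays


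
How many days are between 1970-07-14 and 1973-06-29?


From 1970-07-14 to 1973-06-29
1970-07-14: days before July = 31 + 28 + 31 + 30 + 31 + 30 = 181 (1970 is not a leap year); day of year = 181 + 14 = 195
1973-06-29: days before June = 31 + 28 + 31 + 30 + 31 = 151 (1973 is not a leap year); day of year = 151 + 29 = 180
Rest of 1970: 365 - 195 = 170
Full years 1971 (365), 1972 (366): 731
Total = 170 + 731 + 180 = 1081

1081 days


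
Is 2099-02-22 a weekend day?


Anchor: Jan 1, 2099. With p = 2099 - 1 = 2098: (p + p//4 - p//100 + p//400) mod 7 = (2098 + 524 - 20 + 5) mod 7 = 2607 mod 7 = 3 -> Thursday (Mon=0 ... Sun=6)
Day of year: 53; offset = 52
Weekday index = (3 + 52) mod 7 = 6 -> Sunday
Weekend days: Saturday, Sunday

Yes


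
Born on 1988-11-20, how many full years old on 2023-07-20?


Birth: 1988-11-20
Reference: 2023-07-20
Year difference: 2023 - 1988 = 35
Birthday not yet reached in 2023, subtract 1

34 years old


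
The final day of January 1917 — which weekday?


January 1917 has 31 days
Anchor: Jan 1, 1917. With p = 1917 - 1 = 1916: (p + p//4 - p//100 + p//400) mod 7 = (1916 + 479 - 19 + 4) mod 7 = 2380 mod 7 = 0 -> Monday (Mon=0 ... Sun=6)
January 1 is the anchor itself -> Monday
Last day offset: 31 - 1 = 30 days
Weekday index = (0 + 30) mod 7 = 2

Wednesday, January 31


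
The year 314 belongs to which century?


Century = (year - 1) // 100 + 1
= (314 - 1) // 100 + 1
= 313 // 100 + 1
= 3 + 1

4th century


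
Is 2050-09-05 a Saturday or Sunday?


Anchor: Jan 1, 2050. With p = 2050 - 1 = 2049: (p + p//4 - p//100 + p//400) mod 7 = (2049 + 512 - 20 + 5) mod 7 = 2546 mod 7 = 5 -> Saturday (Mon=0 ... Sun=6)
Day of year: 248; offset = 247
Weekday index = (5 + 247) mod 7 = 0 -> Monday
Weekend days: Saturday, Sunday

No


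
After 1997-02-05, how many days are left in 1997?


Day of year: 36 of 365
Remaining = 365 - 36

329 days


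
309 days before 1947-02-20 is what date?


Start: 1947-02-20, subtract 309 days
Back 20 days from February 20 reaches January 31, 1947 -> 289 left
January 1947 has 31 days -> back to December 31, 1946 -> 258 left
December 1946 has 31 days -> back to November 30, 1946 -> 227 left
November 1946 has 30 days -> back to October 31, 1946 -> 197 left
October 1946 has 31 days -> back to September 30, 1946 -> 166 left
September 1946 has 30 days -> back to August 31, 1946 -> 136 left
August 1946 has 31 days -> back to July 31, 1946 -> 105 left
July 1946 has 31 days -> back to June 30, 1946 -> 74 left
June 1946 has 30 days -> back to May 31, 1946 -> 44 left
May 1946 has 31 days -> back to April 30, 1946 -> 13 left
April 1946: 30 - 13 = 17 -> lands on April 17

Result: 1946-04-17


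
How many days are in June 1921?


June 1921

30 days


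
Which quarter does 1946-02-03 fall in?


Month: February (month 2)
Q1: Jan-Mar, Q2: Apr-Jun, Q3: Jul-Sep, Q4: Oct-Dec

Q1


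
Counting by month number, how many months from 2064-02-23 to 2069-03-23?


From February 2064 to March 2069
5 years * 12 = 60 months, plus 1 month = 61

61 months


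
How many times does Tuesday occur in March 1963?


March 1963 has 31 days
Anchor: Jan 1, 1963. With p = 1963 - 1 = 1962: (p + p//4 - p//100 + p//400) mod 7 = (1962 + 490 - 19 + 4) mod 7 = 2437 mod 7 = 1 -> Tuesday (Mon=0 ... Sun=6)
Days before March (Jan-Feb): 59; March 1 index = (1 + 59) mod 7 = 4 -> Friday
First Tuesday is March 5
Tuesdays: 5, 12, 19, 26

4 Tuesdays


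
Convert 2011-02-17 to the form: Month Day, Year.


ISO 2011-02-17 parses as year=2011, month=02, day=17
Month 2 -> February

February 17, 2011


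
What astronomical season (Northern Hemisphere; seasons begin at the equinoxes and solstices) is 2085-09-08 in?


Date: September 8
Astronomical Summer (approx.; exact equinox/solstice day varies by year): June 21 to September 21
September 8 falls within the Summer window

Summer


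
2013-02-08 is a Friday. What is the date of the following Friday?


Current: Friday
Target: Friday
Days ahead: 7

Next Friday: 2013-02-15


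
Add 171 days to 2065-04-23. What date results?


Start: 2065-04-23, add 171 days
April 2065 has 30 days: 30 - 23 = 7 days to April 30 -> 164 left
May 2065 has 31 days -> 133 left
June 2065 has 30 days -> 103 left
July 2065 has 31 days -> 72 left
August 2065 has 31 days -> 41 left
September 2065 has 30 days -> 11 left
October 2065: 11 <= 31 -> lands on October 11

Result: 2065-10-11


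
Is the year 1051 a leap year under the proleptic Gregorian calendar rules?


Gregorian leap year rule: divisible by 4, but not by 100, unless also by 400.
1051 is not divisible by 4 -> not a leap year

No


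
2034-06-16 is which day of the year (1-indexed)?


Date: June 16, 2034
Days in months 1 through 5: 151
Plus 16 days in June

Day of year: 167


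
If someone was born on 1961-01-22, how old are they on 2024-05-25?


Birth: 1961-01-22
Reference: 2024-05-25
Year difference: 2024 - 1961 = 63

63 years old


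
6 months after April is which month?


April is month 4
4 + 6 = 10

October


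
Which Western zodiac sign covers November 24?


Date: November 24
Conventional tropical zodiac dates: Sagittarius from November 22 onward; Capricorn starts December 22
November 24 falls within the Sagittarius range

Sagittarius


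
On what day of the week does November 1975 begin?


Target: November 1, 1975
Anchor: Jan 1, 1975. With p = 1975 - 1 = 1974: (p + p//4 - p//100 + p//400) mod 7 = (1974 + 493 - 19 + 4) mod 7 = 2452 mod 7 = 2 -> Wednesday (Mon=0 ... Sun=6)
Days before November (Jan-Oct): 304 days
Weekday index = (2 + 304) mod 7 = 5

Saturday


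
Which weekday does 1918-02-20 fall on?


Date: February 20, 1918
Anchor: Jan 1, 1918. With p = 1918 - 1 = 1917: (p + p//4 - p//100 + p//400) mod 7 = (1917 + 479 - 19 + 4) mod 7 = 2381 mod 7 = 1 -> Tuesday (Mon=0 ... Sun=6)
Days before February (Jan): 31; offset = 31 + 20 - 1 = 50
Weekday index = (1 + 50) mod 7 = 2

Day of the week: Wednesday


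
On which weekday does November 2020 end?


November 2020 has 30 days
Anchor: Jan 1, 2020. With p = 2020 - 1 = 2019: (p + p//4 - p//100 + p//400) mod 7 = (2019 + 504 - 20 + 5) mod 7 = 2508 mod 7 = 2 -> Wednesday (Mon=0 ... Sun=6)
Days before November (Jan-Oct): 305; November 1 index = (2 + 305) mod 7 = 6 -> Sunday
Last day offset: 30 - 1 = 29 days
Weekday index = (6 + 29) mod 7 = 0

Monday, November 30


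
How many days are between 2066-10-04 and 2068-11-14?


From 2066-10-04 to 2068-11-14
2066-10-04: days before October = 31 + 28 + 31 + 30 + 31 + 30 + 31 + 31 + 30 = 273 (2066 is not a leap year); day of year = 273 + 4 = 277
2068-11-14: days before November = 31 + 29 + 31 + 30 + 31 + 30 + 31 + 31 + 30 + 31 = 305 (2068 is a leap year); day of year = 305 + 14 = 319
Rest of 2066: 365 - 277 = 88
Full years 2067 (365): 365
Total = 88 + 365 + 319 = 772

772 days


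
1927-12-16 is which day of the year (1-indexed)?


Date: December 16, 1927
Days in months 1 through 11: 334
Plus 16 days in December

Day of year: 350


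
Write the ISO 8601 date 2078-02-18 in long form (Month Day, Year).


ISO 2078-02-18 parses as year=2078, month=02, day=18
Month 2 -> February

February 18, 2078


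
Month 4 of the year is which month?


Month 4 of 12

April


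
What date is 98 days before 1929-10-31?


Start: 1929-10-31, subtract 98 days
Back 31 days from October 31 reaches September 30, 1929 -> 67 left
September 1929 has 30 days -> back to August 31, 1929 -> 37 left
August 1929 has 31 days -> back to July 31, 1929 -> 6 left
July 1929: 31 - 6 = 25 -> lands on July 25

Result: 1929-07-25


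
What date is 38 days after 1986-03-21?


Start: 1986-03-21, add 38 days
March 1986 has 31 days: 31 - 21 = 10 days to March 31 -> 28 left
April 1986: 28 <= 30 -> lands on April 28

Result: 1986-04-28


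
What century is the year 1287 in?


Century = (year - 1) // 100 + 1
= (1287 - 1) // 100 + 1
= 1286 // 100 + 1
= 12 + 1

13th century


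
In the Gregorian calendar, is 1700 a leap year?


Gregorian leap year rule: divisible by 4, but not by 100, unless also by 400.
1700 is divisible by 100 but not 400 -> not a leap year

No


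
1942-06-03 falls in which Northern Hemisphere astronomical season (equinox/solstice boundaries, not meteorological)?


Date: June 3
Astronomical Spring (approx.; exact equinox/solstice day varies by year): March 20 to June 20
June 3 falls within the Spring window

Spring


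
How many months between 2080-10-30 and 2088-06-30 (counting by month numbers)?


From October 2080 to June 2088
8 years * 12 = 96 months, minus 4 months = 92

92 months


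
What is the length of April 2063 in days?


April 2063

30 days


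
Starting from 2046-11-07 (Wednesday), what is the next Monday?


Current: Wednesday
Target: Monday
Days ahead: 5

Next Monday: 2046-11-12


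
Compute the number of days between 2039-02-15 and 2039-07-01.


From 2039-02-15 to 2039-07-01
2039-02-15: days before February = 31; day of year = 31 + 15 = 46
2039-07-01: days before July = 31 + 28 + 31 + 30 + 31 + 30 = 181 (2039 is not a leap year); day of year = 181 + 1 = 182
Same year: 182 - 46 = 136

136 days


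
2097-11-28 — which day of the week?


Date: November 28, 2097
Anchor: Jan 1, 2097. With p = 2097 - 1 = 2096: (p + p//4 - p//100 + p//400) mod 7 = (2096 + 524 - 20 + 5) mod 7 = 2605 mod 7 = 1 -> Tuesday (Mon=0 ... Sun=6)
Days before November (Jan-Oct): 304; offset = 304 + 28 - 1 = 331
Weekday index = (1 + 331) mod 7 = 3

Day of the week: Thursday


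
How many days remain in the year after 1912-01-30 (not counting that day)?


Day of year: 30 of 366
Remaining = 366 - 30

336 days


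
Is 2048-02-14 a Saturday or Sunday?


Anchor: Jan 1, 2048. With p = 2048 - 1 = 2047: (p + p//4 - p//100 + p//400) mod 7 = (2047 + 511 - 20 + 5) mod 7 = 2543 mod 7 = 2 -> Wednesday (Mon=0 ... Sun=6)
Day of year: 45; offset = 44
Weekday index = (2 + 44) mod 7 = 4 -> Friday
Weekend days: Saturday, Sunday

No


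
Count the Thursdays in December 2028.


December 2028 has 31 days
Anchor: Jan 1, 2028. With p = 2028 - 1 = 2027: (p + p//4 - p//100 + p//400) mod 7 = (2027 + 506 - 20 + 5) mod 7 = 2518 mod 7 = 5 -> Saturday (Mon=0 ... Sun=6)
Days before December (Jan-Nov): 335; December 1 index = (5 + 335) mod 7 = 4 -> Friday
First Thursday is December 7
Thursdays: 7, 14, 21, 28

4 Thursdays


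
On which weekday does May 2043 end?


May 2043 has 31 days
Anchor: Jan 1, 2043. With p = 2043 - 1 = 2042: (p + p//4 - p//100 + p//400) mod 7 = (2042 + 510 - 20 + 5) mod 7 = 2537 mod 7 = 3 -> Thursday (Mon=0 ... Sun=6)
Days before May (Jan-Apr): 120; May 1 index = (3 + 120) mod 7 = 4 -> Friday
Last day offset: 31 - 1 = 30 days
Weekday index = (4 + 30) mod 7 = 6

Sunday, May 31


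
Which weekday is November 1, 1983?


Target: November 1, 1983
Anchor: Jan 1, 1983. With p = 1983 - 1 = 1982: (p + p//4 - p//100 + p//400) mod 7 = (1982 + 495 - 19 + 4) mod 7 = 2462 mod 7 = 5 -> Saturday (Mon=0 ... Sun=6)
Days before November (Jan-Oct): 304 days
Weekday index = (5 + 304) mod 7 = 1

Tuesday


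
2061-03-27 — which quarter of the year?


Month: March (month 3)
Q1: Jan-Mar, Q2: Apr-Jun, Q3: Jul-Sep, Q4: Oct-Dec

Q1


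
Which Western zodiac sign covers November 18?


Date: November 18
Conventional tropical zodiac dates: Scorpio from October 23 onward; Sagittarius starts November 22
November 18 falls within the Scorpio range

Scorpio


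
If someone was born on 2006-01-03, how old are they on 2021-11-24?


Birth: 2006-01-03
Reference: 2021-11-24
Year difference: 2021 - 2006 = 15

15 years old


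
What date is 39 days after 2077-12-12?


Start: 2077-12-12, add 39 days
December 2077 has 31 days: 31 - 12 = 19 days to December 31 -> 20 left
January 2078: 20 <= 31 -> lands on January 20

Result: 2078-01-20


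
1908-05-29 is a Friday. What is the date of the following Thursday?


Current: Friday
Target: Thursday
Days ahead: 6

Next Thursday: 1908-06-04


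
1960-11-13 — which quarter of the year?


Month: November (month 11)
Q1: Jan-Mar, Q2: Apr-Jun, Q3: Jul-Sep, Q4: Oct-Dec

Q4


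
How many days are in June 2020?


June 2020

30 days


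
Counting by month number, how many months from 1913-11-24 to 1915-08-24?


From November 1913 to August 1915
2 years * 12 = 24 months, minus 3 months = 21

21 months


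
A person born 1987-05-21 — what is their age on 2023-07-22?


Birth: 1987-05-21
Reference: 2023-07-22
Year difference: 2023 - 1987 = 36

36 years old


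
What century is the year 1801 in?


Century = (year - 1) // 100 + 1
= (1801 - 1) // 100 + 1
= 1800 // 100 + 1
= 18 + 1

19th century


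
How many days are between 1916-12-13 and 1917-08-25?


From 1916-12-13 to 1917-08-25
1916-12-13: days before December = 31 + 29 + 31 + 30 + 31 + 30 + 31 + 31 + 30 + 31 + 30 = 335 (1916 is a leap year); day of year = 335 + 13 = 348
1917-08-25: days before August = 31 + 28 + 31 + 30 + 31 + 30 + 31 = 212 (1917 is not a leap year); day of year = 212 + 25 = 237
Rest of 1916: 366 - 348 = 18
Total = 18 + 237 = 255

255 days


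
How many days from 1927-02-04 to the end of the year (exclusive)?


Day of year: 35 of 365
Remaining = 365 - 35

330 days


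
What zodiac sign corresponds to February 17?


Date: February 17
Conventional tropical zodiac dates: Aquarius from January 20 onward; Pisces starts February 19
February 17 falls within the Aquarius range

Aquarius


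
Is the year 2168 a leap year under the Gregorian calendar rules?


Gregorian leap year rule: divisible by 4, but not by 100, unless also by 400.
2168 is divisible by 4 but not 100 -> leap year

Yes


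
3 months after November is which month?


November is month 11
11 + 3 = 14; wrap: 14 - 12 = 2

February


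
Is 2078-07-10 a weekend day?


Anchor: Jan 1, 2078. With p = 2078 - 1 = 2077: (p + p//4 - p//100 + p//400) mod 7 = (2077 + 519 - 20 + 5) mod 7 = 2581 mod 7 = 5 -> Saturday (Mon=0 ... Sun=6)
Day of year: 191; offset = 190
Weekday index = (5 + 190) mod 7 = 6 -> Sunday
Weekend days: Saturday, Sunday

Yes


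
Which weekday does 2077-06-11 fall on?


Date: June 11, 2077
Anchor: Jan 1, 2077. With p = 2077 - 1 = 2076: (p + p//4 - p//100 + p//400) mod 7 = (2076 + 519 - 20 + 5) mod 7 = 2580 mod 7 = 4 -> Friday (Mon=0 ... Sun=6)
Days before June (Jan-May): 151; offset = 151 + 11 - 1 = 161
Weekday index = (4 + 161) mod 7 = 4

Day of the week: Friday


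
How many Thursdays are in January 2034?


January 2034 has 31 days
Anchor: Jan 1, 2034. With p = 2034 - 1 = 2033: (p + p//4 - p//100 + p//400) mod 7 = (2033 + 508 - 20 + 5) mod 7 = 2526 mod 7 = 6 -> Sunday (Mon=0 ... Sun=6)
January 1 is the anchor itself -> Sunday
First Thursday is January 5
Thursdays: 5, 12, 19, 26

4 Thursdays


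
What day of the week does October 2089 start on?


Target: October 1, 2089
Anchor: Jan 1, 2089. With p = 2089 - 1 = 2088: (p + p//4 - p//100 + p//400) mod 7 = (2088 + 522 - 20 + 5) mod 7 = 2595 mod 7 = 5 -> Saturday (Mon=0 ... Sun=6)
Days before October (Jan-Sep): 273 days
Weekday index = (5 + 273) mod 7 = 5

Saturday


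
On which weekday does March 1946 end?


March 1946 has 31 days
Anchor: Jan 1, 1946. With p = 1946 - 1 = 1945: (p + p//4 - p//100 + p//400) mod 7 = (1945 + 486 - 19 + 4) mod 7 = 2416 mod 7 = 1 -> Tuesday (Mon=0 ... Sun=6)
Days before March (Jan-Feb): 59; March 1 index = (1 + 59) mod 7 = 4 -> Friday
Last day offset: 31 - 1 = 30 days
Weekday index = (4 + 30) mod 7 = 6

Sunday, March 31


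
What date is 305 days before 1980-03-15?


Start: 1980-03-15, subtract 305 days
Back 15 days from March 15 reaches February 29, 1980 -> 290 left
February 1980 has 29 days -> back to January 31, 1980 -> 261 left
January 1980 has 31 days -> back to December 31, 1979 -> 230 left
December 1979 has 31 days -> back to November 30, 1979 -> 199 left
November 1979 has 30 days -> back to October 31, 1979 -> 169 left
October 1979 has 31 days -> back to September 30, 1979 -> 138 left
September 1979 has 30 days -> back to August 31, 1979 -> 108 left
August 1979 has 31 days -> back to July 31, 1979 -> 77 left
July 1979 has 31 days -> back to June 30, 1979 -> 46 left
June 1979 has 30 days -> back to May 31, 1979 -> 16 left
May 1979: 31 - 16 = 15 -> lands on May 15

Result: 1979-05-15


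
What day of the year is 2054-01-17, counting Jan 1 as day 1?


Date: January 17, 2054
No months before January
Plus 17 days in January

Day of year: 17


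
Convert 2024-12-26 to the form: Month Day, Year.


ISO 2024-12-26 parses as year=2024, month=12, day=26
Month 12 -> December

December 26, 2024


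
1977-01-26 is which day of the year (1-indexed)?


Date: January 26, 1977
No months before January
Plus 26 days in January

Day of year: 26


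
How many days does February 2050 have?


February 2050 (leap year: no)

28 days


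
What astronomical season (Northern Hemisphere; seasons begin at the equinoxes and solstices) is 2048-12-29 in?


Date: December 29
Astronomical Winter (approx.; exact equinox/solstice day varies by year): December 21 to March 19
December 29 falls within the Winter window

Winter


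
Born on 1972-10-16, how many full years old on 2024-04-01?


Birth: 1972-10-16
Reference: 2024-04-01
Year difference: 2024 - 1972 = 52
Birthday not yet reached in 2024, subtract 1

51 years old


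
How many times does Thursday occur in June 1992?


June 1992 has 30 days
Anchor: Jan 1, 1992. With p = 1992 - 1 = 1991: (p + p//4 - p//100 + p//400) mod 7 = (1991 + 497 - 19 + 4) mod 7 = 2473 mod 7 = 2 -> Wednesday (Mon=0 ... Sun=6)
Days before June (Jan-May): 152; June 1 index = (2 + 152) mod 7 = 0 -> Monday
First Thursday is June 4
Thursdays: 4, 11, 18, 25

4 Thursdays


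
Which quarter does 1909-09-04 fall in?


Month: September (month 9)
Q1: Jan-Mar, Q2: Apr-Jun, Q3: Jul-Sep, Q4: Oct-Dec

Q3


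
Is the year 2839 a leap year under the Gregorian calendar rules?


Gregorian leap year rule: divisible by 4, but not by 100, unless also by 400.
2839 is not divisible by 4 -> not a leap year

No


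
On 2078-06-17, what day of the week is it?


Date: June 17, 2078
Anchor: Jan 1, 2078. With p = 2078 - 1 = 2077: (p + p//4 - p//100 + p//400) mod 7 = (2077 + 519 - 20 + 5) mod 7 = 2581 mod 7 = 5 -> Saturday (Mon=0 ... Sun=6)
Days before June (Jan-May): 151; offset = 151 + 17 - 1 = 167
Weekday index = (5 + 167) mod 7 = 4

Day of the week: Friday


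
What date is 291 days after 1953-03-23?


Start: 1953-03-23, add 291 days
March 1953 has 31 days: 31 - 23 = 8 days to March 31 -> 283 left
April 1953 has 30 days -> 253 left
May 1953 has 31 days -> 222 left
June 1953 has 30 days -> 192 left
July 1953 has 31 days -> 161 left
August 1953 has 31 days -> 130 left
September 1953 has 30 days -> 100 left
October 1953 has 31 days -> 69 left
November 1953 has 30 days -> 39 left
December 1953 has 31 days -> 8 left
January 1954: 8 <= 31 -> lands on January 8

Result: 1954-01-08


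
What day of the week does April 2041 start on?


Target: April 1, 2041
Anchor: Jan 1, 2041. With p = 2041 - 1 = 2040: (p + p//4 - p//100 + p//400) mod 7 = (2040 + 510 - 20 + 5) mod 7 = 2535 mod 7 = 1 -> Tuesday (Mon=0 ... Sun=6)
Days before April (Jan-Mar): 90 days
Weekday index = (1 + 90) mod 7 = 0

Monday


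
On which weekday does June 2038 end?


June 2038 has 30 days
Anchor: Jan 1, 2038. With p = 2038 - 1 = 2037: (p + p//4 - p//100 + p//400) mod 7 = (2037 + 509 - 20 + 5) mod 7 = 2531 mod 7 = 4 -> Friday (Mon=0 ... Sun=6)
Days before June (Jan-May): 151; June 1 index = (4 + 151) mod 7 = 1 -> Tuesday
Last day offset: 30 - 1 = 29 days
Weekday index = (1 + 29) mod 7 = 2

Wednesday, June 30


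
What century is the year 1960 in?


Century = (year - 1) // 100 + 1
= (1960 - 1) // 100 + 1
= 1959 // 100 + 1
= 19 + 1

20th century


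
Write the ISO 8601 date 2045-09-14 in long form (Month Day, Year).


ISO 2045-09-14 parses as year=2045, month=09, day=14
Month 9 -> September

September 14, 2045


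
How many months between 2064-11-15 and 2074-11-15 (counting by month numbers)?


From November 2064 to November 2074
10 years * 12 = 120 months = 120

120 months


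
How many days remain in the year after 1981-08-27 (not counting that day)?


Day of year: 239 of 365
Remaining = 365 - 239

126 days


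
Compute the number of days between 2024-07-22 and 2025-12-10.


From 2024-07-22 to 2025-12-10
2024-07-22: days before July = 31 + 29 + 31 + 30 + 31 + 30 = 182 (2024 is a leap year); day of year = 182 + 22 = 204
2025-12-10: days before December = 31 + 28 + 31 + 30 + 31 + 30 + 31 + 31 + 30 + 31 + 30 = 334 (2025 is not a leap year); day of year = 334 + 10 = 344
Rest of 2024: 366 - 204 = 162
Total = 162 + 344 = 506

506 days


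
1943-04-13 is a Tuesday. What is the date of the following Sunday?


Current: Tuesday
Target: Sunday
Days ahead: 5

Next Sunday: 1943-04-18


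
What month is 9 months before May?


May is month 5
5 - 9 = -4; wrap: -4 + 12 = 8

August


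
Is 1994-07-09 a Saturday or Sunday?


Anchor: Jan 1, 1994. With p = 1994 - 1 = 1993: (p + p//4 - p//100 + p//400) mod 7 = (1993 + 498 - 19 + 4) mod 7 = 2476 mod 7 = 5 -> Saturday (Mon=0 ... Sun=6)
Day of year: 190; offset = 189
Weekday index = (5 + 189) mod 7 = 5 -> Saturday
Weekend days: Saturday, Sunday

Yes


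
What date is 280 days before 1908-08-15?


Start: 1908-08-15, subtract 280 days
Back 15 days from August 15 reaches July 31, 1908 -> 265 left
July 1908 has 31 days -> back to June 30, 1908 -> 234 left
June 1908 has 30 days -> back to May 31, 1908 -> 204 left
May 1908 has 31 days -> back to April 30, 1908 -> 173 left
April 1908 has 30 days -> back to March 31, 1908 -> 143 left
March 1908 has 31 days -> back to February 29, 1908 -> 112 left
February 1908 has 29 days -> back to January 31, 1908 -> 83 left
January 1908 has 31 days -> back to December 31, 1907 -> 52 left
December 1907 has 31 days -> back to November 30, 1907 -> 21 left
November 1907: 30 - 21 = 9 -> lands on November 9

Result: 1907-11-09


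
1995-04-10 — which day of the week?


Date: April 10, 1995
Anchor: Jan 1, 1995. With p = 1995 - 1 = 1994: (p + p//4 - p//100 + p//400) mod 7 = (1994 + 498 - 19 + 4) mod 7 = 2477 mod 7 = 6 -> Sunday (Mon=0 ... Sun=6)
Days before April (Jan-Mar): 90; offset = 90 + 10 - 1 = 99
Weekday index = (6 + 99) mod 7 = 0

Day of the week: Monday


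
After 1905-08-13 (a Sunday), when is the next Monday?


Current: Sunday
Target: Monday
Days ahead: 1

Next Monday: 1905-08-14


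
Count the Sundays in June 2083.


June 2083 has 30 days
Anchor: Jan 1, 2083. With p = 2083 - 1 = 2082: (p + p//4 - p//100 + p//400) mod 7 = (2082 + 520 - 20 + 5) mod 7 = 2587 mod 7 = 4 -> Friday (Mon=0 ... Sun=6)
Days before June (Jan-May): 151; June 1 index = (4 + 151) mod 7 = 1 -> Tuesday
First Sunday is June 6
Sundays: 6, 13, 20, 27

4 Sundays


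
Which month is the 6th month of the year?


Month 6 of 12

June


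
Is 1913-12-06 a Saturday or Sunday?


Anchor: Jan 1, 1913. With p = 1913 - 1 = 1912: (p + p//4 - p//100 + p//400) mod 7 = (1912 + 478 - 19 + 4) mod 7 = 2375 mod 7 = 2 -> Wednesday (Mon=0 ... Sun=6)
Day of year: 340; offset = 339
Weekday index = (2 + 339) mod 7 = 5 -> Saturday
Weekend days: Saturday, Sunday

Yes


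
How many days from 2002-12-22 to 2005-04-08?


From 2002-12-22 to 2005-04-08
2002-12-22: days before December = 31 + 28 + 31 + 30 + 31 + 30 + 31 + 31 + 30 + 31 + 30 = 334 (2002 is not a leap year); day of year = 334 + 22 = 356
2005-04-08: days before April = 31 + 28 + 31 = 90 (2005 is not a leap year); day of year = 90 + 8 = 98
Rest of 2002: 365 - 356 = 9
Full years 2003 (365), 2004 (366): 731
Total = 9 + 731 + 98 = 838

838 days


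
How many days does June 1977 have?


June 1977

30 days


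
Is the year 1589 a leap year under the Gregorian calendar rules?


Gregorian leap year rule: divisible by 4, but not by 100, unless also by 400.
1589 is not divisible by 4 -> not a leap year

No


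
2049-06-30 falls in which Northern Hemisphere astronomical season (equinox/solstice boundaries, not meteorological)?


Date: June 30
Astronomical Summer (approx.; exact equinox/solstice day varies by year): June 21 to September 21
June 30 falls within the Summer window

Summer


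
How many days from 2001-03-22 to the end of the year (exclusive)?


Day of year: 81 of 365
Remaining = 365 - 81

284 days


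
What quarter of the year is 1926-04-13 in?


Month: April (month 4)
Q1: Jan-Mar, Q2: Apr-Jun, Q3: Jul-Sep, Q4: Oct-Dec

Q2


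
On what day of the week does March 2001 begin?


Target: March 1, 2001
Anchor: Jan 1, 2001. With p = 2001 - 1 = 2000: (p + p//4 - p//100 + p//400) mod 7 = (2000 + 500 - 20 + 5) mod 7 = 2485 mod 7 = 0 -> Monday (Mon=0 ... Sun=6)
Days before March (Jan-Feb): 59 days
Weekday index = (0 + 59) mod 7 = 3

Thursday


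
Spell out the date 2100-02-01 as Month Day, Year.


ISO 2100-02-01 parses as year=2100, month=02, day=01
Month 2 -> February

February 1, 2100


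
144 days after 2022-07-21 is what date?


Start: 2022-07-21, add 144 days
July 2022 has 31 days: 31 - 21 = 10 days to July 31 -> 134 left
August 2022 has 31 days -> 103 left
September 2022 has 30 days -> 73 left
October 2022 has 31 days -> 42 left
November 2022 has 30 days -> 12 left
December 2022: 12 <= 31 -> lands on December 12

Result: 2022-12-12


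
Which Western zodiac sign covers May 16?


Date: May 16
Conventional tropical zodiac dates: Taurus from April 20 onward; Gemini starts May 21
May 16 falls within the Taurus range

Taurus


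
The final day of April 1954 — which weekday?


April 1954 has 30 days
Anchor: Jan 1, 1954. With p = 1954 - 1 = 1953: (p + p//4 - p//100 + p//400) mod 7 = (1953 + 488 - 19 + 4) mod 7 = 2426 mod 7 = 4 -> Friday (Mon=0 ... Sun=6)
Days before April (Jan-Mar): 90; April 1 index = (4 + 90) mod 7 = 3 -> Thursday
Last day offset: 30 - 1 = 29 days
Weekday index = (3 + 29) mod 7 = 4

Friday, April 30


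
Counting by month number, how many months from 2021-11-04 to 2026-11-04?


From November 2021 to November 2026
5 years * 12 = 60 months = 60

60 months


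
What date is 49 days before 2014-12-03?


Start: 2014-12-03, subtract 49 days
Back 3 days from December 3 reaches November 30, 2014 -> 46 left
November 2014 has 30 days -> back to October 31, 2014 -> 16 left
October 2014: 31 - 16 = 15 -> lands on October 15

Result: 2014-10-15


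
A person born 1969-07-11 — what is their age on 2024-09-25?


Birth: 1969-07-11
Reference: 2024-09-25
Year difference: 2024 - 1969 = 55

55 years old


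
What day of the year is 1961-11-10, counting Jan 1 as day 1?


Date: November 10, 1961
Days in months 1 through 10: 304
Plus 10 days in November

Day of year: 314


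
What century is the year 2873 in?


Century = (year - 1) // 100 + 1
= (2873 - 1) // 100 + 1
= 2872 // 100 + 1
= 28 + 1

29th century


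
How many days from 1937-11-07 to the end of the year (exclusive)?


Day of year: 311 of 365
Remaining = 365 - 311

54 days


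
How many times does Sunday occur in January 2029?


January 2029 has 31 days
Anchor: Jan 1, 2029. With p = 2029 - 1 = 2028: (p + p//4 - p//100 + p//400) mod 7 = (2028 + 507 - 20 + 5) mod 7 = 2520 mod 7 = 0 -> Monday (Mon=0 ... Sun=6)
January 1 is the anchor itself -> Monday
First Sunday is January 7
Sundays: 7, 14, 21, 28

4 Sundays


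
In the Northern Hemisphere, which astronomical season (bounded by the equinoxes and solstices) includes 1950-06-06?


Date: June 6
Astronomical Spring (approx.; exact equinox/solstice day varies by year): March 20 to June 20
June 6 falls within the Spring window

Spring


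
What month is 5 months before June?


June is month 6
6 - 5 = 1

January


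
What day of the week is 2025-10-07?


Date: October 7, 2025
Anchor: Jan 1, 2025. With p = 2025 - 1 = 2024: (p + p//4 - p//100 + p//400) mod 7 = (2024 + 506 - 20 + 5) mod 7 = 2515 mod 7 = 2 -> Wednesday (Mon=0 ... Sun=6)
Days before October (Jan-Sep): 273; offset = 273 + 7 - 1 = 279
Weekday index = (2 + 279) mod 7 = 1

Day of the week: Tuesday


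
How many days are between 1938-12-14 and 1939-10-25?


From 1938-12-14 to 1939-10-25
1938-12-14: days before December = 31 + 28 + 31 + 30 + 31 + 30 + 31 + 31 + 30 + 31 + 30 = 334 (1938 is not a leap year); day of year = 334 + 14 = 348
1939-10-25: days before October = 31 + 28 + 31 + 30 + 31 + 30 + 31 + 31 + 30 = 273 (1939 is not a leap year); day of year = 273 + 25 = 298
Rest of 1938: 365 - 348 = 17
Total = 17 + 298 = 315

315 days


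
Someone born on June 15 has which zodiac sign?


Date: June 15
Conventional tropical zodiac dates: Gemini from May 21 onward; Cancer starts June 21
June 15 falls within the Gemini range

Gemini


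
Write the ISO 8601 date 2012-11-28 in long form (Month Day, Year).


ISO 2012-11-28 parses as year=2012, month=11, day=28
Month 11 -> November

November 28, 2012


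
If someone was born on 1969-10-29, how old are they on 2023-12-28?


Birth: 1969-10-29
Reference: 2023-12-28
Year difference: 2023 - 1969 = 54

54 years old


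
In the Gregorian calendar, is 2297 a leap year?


Gregorian leap year rule: divisible by 4, but not by 100, unless also by 400.
2297 is not divisible by 4 -> not a leap year

No


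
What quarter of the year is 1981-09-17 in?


Month: September (month 9)
Q1: Jan-Mar, Q2: Apr-Jun, Q3: Jul-Sep, Q4: Oct-Dec

Q3


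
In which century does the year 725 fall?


Century = (year - 1) // 100 + 1
= (725 - 1) // 100 + 1
= 724 // 100 + 1
= 7 + 1

8th century


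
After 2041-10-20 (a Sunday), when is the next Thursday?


Current: Sunday
Target: Thursday
Days ahead: 4

Next Thursday: 2041-10-24


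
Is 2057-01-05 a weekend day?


Anchor: Jan 1, 2057. With p = 2057 - 1 = 2056: (p + p//4 - p//100 + p//400) mod 7 = (2056 + 514 - 20 + 5) mod 7 = 2555 mod 7 = 0 -> Monday (Mon=0 ... Sun=6)
Day of year: 5; offset = 4
Weekday index = (0 + 4) mod 7 = 4 -> Friday
Weekend days: Saturday, Sunday

No


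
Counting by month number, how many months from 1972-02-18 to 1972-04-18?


From February 1972 to April 1972
0 years * 12 = 0 months, plus 2 months = 2

2 months


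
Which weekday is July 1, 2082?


Target: July 1, 2082
Anchor: Jan 1, 2082. With p = 2082 - 1 = 2081: (p + p//4 - p//100 + p//400) mod 7 = (2081 + 520 - 20 + 5) mod 7 = 2586 mod 7 = 3 -> Thursday (Mon=0 ... Sun=6)
Days before July (Jan-Jun): 181 days
Weekday index = (3 + 181) mod 7 = 2

Wednesday


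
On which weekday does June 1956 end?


June 1956 has 30 days
Anchor: Jan 1, 1956. With p = 1956 - 1 = 1955: (p + p//4 - p//100 + p//400) mod 7 = (1955 + 488 - 19 + 4) mod 7 = 2428 mod 7 = 6 -> Sunday (Mon=0 ... Sun=6)
Days before June (Jan-May): 152; June 1 index = (6 + 152) mod 7 = 4 -> Friday
Last day offset: 30 - 1 = 29 days
Weekday index = (4 + 29) mod 7 = 5

Saturday, June 30


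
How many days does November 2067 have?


November 2067

30 days


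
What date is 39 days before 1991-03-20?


Start: 1991-03-20, subtract 39 days
Back 20 days from March 20 reaches February 28, 1991 -> 19 left
February 1991: 28 - 19 = 9 -> lands on February 9

Result: 1991-02-09


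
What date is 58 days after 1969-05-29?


Start: 1969-05-29, add 58 days
May 1969 has 31 days: 31 - 29 = 2 days to May 31 -> 56 left
June 1969 has 30 days -> 26 left
July 1969: 26 <= 31 -> lands on July 26

Result: 1969-07-26


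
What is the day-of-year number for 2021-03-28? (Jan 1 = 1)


Date: March 28, 2021
Days in months 1 through 2: 59
Plus 28 days in March

Day of year: 87


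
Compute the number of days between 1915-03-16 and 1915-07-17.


From 1915-03-16 to 1915-07-17
1915-03-16: days before March = 31 + 28 = 59 (1915 is not a leap year); day of year = 59 + 16 = 75
1915-07-17: days before July = 31 + 28 + 31 + 30 + 31 + 30 = 181 (1915 is not a leap year); day of year = 181 + 17 = 198
Same year: 198 - 75 = 123

123 days


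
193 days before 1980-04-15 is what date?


Start: 1980-04-15, subtract 193 days
Back 15 days from April 15 reaches March 31, 1980 -> 178 left
March 1980 has 31 days -> back to February 29, 1980 -> 147 left
February 1980 has 29 days -> back to January 31, 1980 -> 118 left
January 1980 has 31 days -> back to December 31, 1979 -> 87 left
December 1979 has 31 days -> back to November 30, 1979 -> 56 left
November 1979 has 30 days -> back to October 31, 1979 -> 26 left
October 1979: 31 - 26 = 5 -> lands on October 5

Result: 1979-10-05


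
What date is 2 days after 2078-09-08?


Start: 2078-09-08, add 2 days
September 2078 has 30 days; 8 + 2 = 10 stays within September

Result: 2078-09-10


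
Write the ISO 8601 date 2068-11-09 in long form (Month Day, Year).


ISO 2068-11-09 parses as year=2068, month=11, day=09
Month 11 -> November

November 9, 2068


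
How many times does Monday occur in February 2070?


February 2070 has 28 days
Anchor: Jan 1, 2070. With p = 2070 - 1 = 2069: (p + p//4 - p//100 + p//400) mod 7 = (2069 + 517 - 20 + 5) mod 7 = 2571 mod 7 = 2 -> Wednesday (Mon=0 ... Sun=6)
Days before February (Jan): 31; February 1 index = (2 + 31) mod 7 = 5 -> Saturday
First Monday is February 3
Mondays: 3, 10, 17, 24

4 Mondays


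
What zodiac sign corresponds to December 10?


Date: December 10
Conventional tropical zodiac dates: Sagittarius from November 22 onward; Capricorn starts December 22
December 10 falls within the Sagittarius range

Sagittarius


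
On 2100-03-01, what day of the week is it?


Date: March 1, 2100
Anchor: Jan 1, 2100. With p = 2100 - 1 = 2099: (p + p//4 - p//100 + p//400) mod 7 = (2099 + 524 - 20 + 5) mod 7 = 2608 mod 7 = 4 -> Friday (Mon=0 ... Sun=6)
Days before March (Jan-Feb): 59; offset = 59 + 1 - 1 = 59
Weekday index = (4 + 59) mod 7 = 0

Day of the week: Monday


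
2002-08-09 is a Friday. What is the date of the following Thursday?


Current: Friday
Target: Thursday
Days ahead: 6

Next Thursday: 2002-08-15


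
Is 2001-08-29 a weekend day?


Anchor: Jan 1, 2001. With p = 2001 - 1 = 2000: (p + p//4 - p//100 + p//400) mod 7 = (2000 + 500 - 20 + 5) mod 7 = 2485 mod 7 = 0 -> Monday (Mon=0 ... Sun=6)
Day of year: 241; offset = 240
Weekday index = (0 + 240) mod 7 = 2 -> Wednesday
Weekend days: Saturday, Sunday

No


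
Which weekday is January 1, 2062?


Target: January 1, 2062
Anchor: Jan 1, 2062. With p = 2062 - 1 = 2061: (p + p//4 - p//100 + p//400) mod 7 = (2061 + 515 - 20 + 5) mod 7 = 2561 mod 7 = 6 -> Sunday (Mon=0 ... Sun=6)
Offset from anchor: 0 days
Weekday index = (6 + 0) mod 7 = 6

Sunday


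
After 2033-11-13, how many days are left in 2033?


Day of year: 317 of 365
Remaining = 365 - 317

48 days


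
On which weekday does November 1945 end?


November 1945 has 30 days
Anchor: Jan 1, 1945. With p = 1945 - 1 = 1944: (p + p//4 - p//100 + p//400) mod 7 = (1944 + 486 - 19 + 4) mod 7 = 2415 mod 7 = 0 -> Monday (Mon=0 ... Sun=6)
Days before November (Jan-Oct): 304; November 1 index = (0 + 304) mod 7 = 3 -> Thursday
Last day offset: 30 - 1 = 29 days
Weekday index = (3 + 29) mod 7 = 4

Friday, November 30


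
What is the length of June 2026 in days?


June 2026

30 days


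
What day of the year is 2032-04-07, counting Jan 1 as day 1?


Date: April 7, 2032
Days in months 1 through 3: 91
Plus 7 days in April

Day of year: 98


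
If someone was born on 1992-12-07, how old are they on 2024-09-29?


Birth: 1992-12-07
Reference: 2024-09-29
Year difference: 2024 - 1992 = 32
Birthday not yet reached in 2024, subtract 1

31 years old


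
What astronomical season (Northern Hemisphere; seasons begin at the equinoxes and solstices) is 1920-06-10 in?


Date: June 10
Astronomical Spring (approx.; exact equinox/solstice day varies by year): March 20 to June 20
June 10 falls within the Spring window

Spring


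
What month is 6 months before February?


February is month 2
2 - 6 = -4; wrap: -4 + 12 = 8

August


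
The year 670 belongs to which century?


Century = (year - 1) // 100 + 1
= (670 - 1) // 100 + 1
= 669 // 100 + 1
= 6 + 1

7th century
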